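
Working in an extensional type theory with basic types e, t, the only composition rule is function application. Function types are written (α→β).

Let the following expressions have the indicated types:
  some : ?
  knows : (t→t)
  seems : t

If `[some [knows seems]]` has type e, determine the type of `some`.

(t→e)

At [some [knows seems]] (required: e): [knows seems] is t, which is not a function with range e; hence some is the functor — type (t→e).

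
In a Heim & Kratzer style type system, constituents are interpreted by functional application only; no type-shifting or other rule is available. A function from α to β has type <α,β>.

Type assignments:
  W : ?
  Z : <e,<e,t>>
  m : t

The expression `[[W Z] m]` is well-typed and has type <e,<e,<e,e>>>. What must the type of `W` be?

For [[W Z] m] to have type <e,<e,<e,e>>> with m of type t, [W Z] must be the function: [W Z] : <t,<e,<e,<e,e>>>>.
For [W Z] to have type <t,<e,<e,<e,e>>>> with Z of type <e,<e,t>>, W must be the function: W : <<e,<e,t>>,<t,<e,<e,<e,e>>>>>.

<<e,<e,t>>,<t,<e,<e,<e,e>>>>>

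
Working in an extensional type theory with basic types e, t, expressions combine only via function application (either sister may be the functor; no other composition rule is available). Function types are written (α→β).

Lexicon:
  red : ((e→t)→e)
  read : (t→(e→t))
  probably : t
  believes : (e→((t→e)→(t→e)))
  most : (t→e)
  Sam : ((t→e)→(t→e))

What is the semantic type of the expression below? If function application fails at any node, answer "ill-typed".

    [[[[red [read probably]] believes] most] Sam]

[read probably]: (t→(e→t)) applied to t yields (e→t).
[red [read probably]]: ((e→t)→e) applied to (e→t) yields e.
[[red [read probably]] believes]: (e→((t→e)→(t→e))) applied to e yields ((t→e)→(t→e)).
[[[red [read probably]] believes] most]: ((t→e)→(t→e)) applied to (t→e) yields (t→e).
[[[[red [read probably]] believes] most] Sam]: ((t→e)→(t→e)) applied to (t→e) yields (t→e).

(t→e)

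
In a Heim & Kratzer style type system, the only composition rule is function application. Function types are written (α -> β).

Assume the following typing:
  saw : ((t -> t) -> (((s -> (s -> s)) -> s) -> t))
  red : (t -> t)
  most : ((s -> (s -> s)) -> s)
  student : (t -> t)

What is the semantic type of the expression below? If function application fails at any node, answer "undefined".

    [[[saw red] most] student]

t

[saw red]: functor saw : ((t -> t) -> (((s -> (s -> s)) -> s) -> t)), argument red : (t -> t); result (((s -> (s -> s)) -> s) -> t).
[[saw red] most]: functor [saw red] : (((s -> (s -> s)) -> s) -> t), argument most : ((s -> (s -> s)) -> s); result t.
[[[saw red] most] student]: functor student : (t -> t), argument [[saw red] most] : t; result t.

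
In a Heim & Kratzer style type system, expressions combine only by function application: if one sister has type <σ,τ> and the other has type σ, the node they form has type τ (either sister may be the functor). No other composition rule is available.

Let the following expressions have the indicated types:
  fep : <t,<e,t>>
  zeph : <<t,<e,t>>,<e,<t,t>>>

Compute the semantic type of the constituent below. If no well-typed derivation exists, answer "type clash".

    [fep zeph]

[fep zeph]: zeph is <<t,<e,t>>,<e,<t,t>>>, fep is <t,<e,t>>; result <e,<t,t>>.

<e,<t,t>>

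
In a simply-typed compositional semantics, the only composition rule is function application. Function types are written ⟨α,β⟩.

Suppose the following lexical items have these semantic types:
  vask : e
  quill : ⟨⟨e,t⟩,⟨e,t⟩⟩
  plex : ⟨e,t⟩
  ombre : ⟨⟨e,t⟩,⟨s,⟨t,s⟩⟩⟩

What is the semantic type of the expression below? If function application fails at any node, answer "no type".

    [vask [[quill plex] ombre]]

[quill plex]: ⟨⟨e,t⟩,⟨e,t⟩⟩ applied to ⟨e,t⟩ yields ⟨e,t⟩.
[[quill plex] ombre]: ⟨⟨e,t⟩,⟨s,⟨t,s⟩⟩⟩ applied to ⟨e,t⟩ yields ⟨s,⟨t,s⟩⟩.
At [vask [[quill plex] ombre]]: neither e nor ⟨s,⟨t,s⟩⟩ can take the other as argument; the node is ill-typed.

no type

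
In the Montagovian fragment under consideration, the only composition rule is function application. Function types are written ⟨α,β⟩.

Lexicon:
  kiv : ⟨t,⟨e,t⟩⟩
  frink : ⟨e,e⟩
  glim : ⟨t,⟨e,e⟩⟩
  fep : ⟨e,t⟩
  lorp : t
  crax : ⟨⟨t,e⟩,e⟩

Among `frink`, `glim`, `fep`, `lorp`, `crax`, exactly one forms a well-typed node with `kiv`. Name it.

frink : ⟨e,e⟩ — neither side's domain matches the other.
glim : ⟨t,⟨e,e⟩⟩ — neither side's domain matches the other.
fep : ⟨e,t⟩ — neither side's domain matches the other.
lorp — combines: kiv : ⟨t,⟨e,t⟩⟩ takes lorp : t as argument, giving ⟨e,t⟩.
crax : ⟨⟨t,e⟩,e⟩ — neither side's domain matches the other.

lorp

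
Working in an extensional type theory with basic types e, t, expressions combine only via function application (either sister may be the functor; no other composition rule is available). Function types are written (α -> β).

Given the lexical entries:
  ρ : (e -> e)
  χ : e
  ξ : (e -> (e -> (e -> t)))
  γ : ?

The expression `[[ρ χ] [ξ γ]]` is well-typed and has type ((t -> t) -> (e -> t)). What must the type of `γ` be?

((e -> (e -> (e -> t))) -> (e -> ((t -> t) -> (e -> t))))

At [[ρ χ] [ξ γ]] (required: ((t -> t) -> (e -> t))): [ρ χ] is e, which is not a function with range ((t -> t) -> (e -> t)); hence [ξ γ] is the functor — type (e -> ((t -> t) -> (e -> t))).
At [ξ γ] (required: (e -> ((t -> t) -> (e -> t)))): ξ is (e -> (e -> (e -> t))), which is not a function with range (e -> ((t -> t) -> (e -> t))); hence γ is the functor — type ((e -> (e -> (e -> t))) -> (e -> ((t -> t) -> (e -> t)))).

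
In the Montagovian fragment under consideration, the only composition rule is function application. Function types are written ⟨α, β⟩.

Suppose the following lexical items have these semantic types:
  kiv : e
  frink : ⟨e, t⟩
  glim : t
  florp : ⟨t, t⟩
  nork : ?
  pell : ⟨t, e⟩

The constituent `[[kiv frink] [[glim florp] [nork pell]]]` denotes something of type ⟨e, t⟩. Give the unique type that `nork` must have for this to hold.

For [[kiv frink] [[glim florp] [nork pell]]] to have type ⟨e, t⟩ with [kiv frink] of type t, [[glim florp] [nork pell]] must be the function: [[glim florp] [nork pell]] : ⟨t, ⟨e, t⟩⟩.
For [[glim florp] [nork pell]] to have type ⟨t, ⟨e, t⟩⟩ with [glim florp] of type t, [nork pell] must be the function: [nork pell] : ⟨t, ⟨t, ⟨e, t⟩⟩⟩.
For [nork pell] to have type ⟨t, ⟨t, ⟨e, t⟩⟩⟩ with pell of type ⟨t, e⟩, nork must be the function: nork : ⟨⟨t, e⟩, ⟨t, ⟨t, ⟨e, t⟩⟩⟩⟩.

⟨⟨t, e⟩, ⟨t, ⟨t, ⟨e, t⟩⟩⟩⟩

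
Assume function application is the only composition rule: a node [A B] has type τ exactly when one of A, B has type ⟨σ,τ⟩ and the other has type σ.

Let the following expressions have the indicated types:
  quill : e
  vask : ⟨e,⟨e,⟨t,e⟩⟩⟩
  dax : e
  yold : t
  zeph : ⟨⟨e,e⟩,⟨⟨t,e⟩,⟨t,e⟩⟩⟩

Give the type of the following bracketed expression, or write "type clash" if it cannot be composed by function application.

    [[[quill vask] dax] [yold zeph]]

[quill vask] — vask of type ⟨e,⟨e,⟨t,e⟩⟩⟩ combines with quill of type e: type ⟨e,⟨t,e⟩⟩.
[[quill vask] dax] — [quill vask] of type ⟨e,⟨t,e⟩⟩ combines with dax of type e: type ⟨t,e⟩.
[yold zeph]: t with ⟨⟨e,e⟩,⟨⟨t,e⟩,⟨t,e⟩⟩⟩ — neither is a function whose domain matches the other; composition fails here.

type clash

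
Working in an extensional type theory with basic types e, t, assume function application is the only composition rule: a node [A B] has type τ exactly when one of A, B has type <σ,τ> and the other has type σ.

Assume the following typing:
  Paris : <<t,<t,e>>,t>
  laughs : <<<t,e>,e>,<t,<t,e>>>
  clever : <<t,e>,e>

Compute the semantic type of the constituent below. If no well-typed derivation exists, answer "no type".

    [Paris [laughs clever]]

t

[laughs clever]: <<<t,e>,e>,<t,<t,e>>> applied to <<t,e>,e> yields <t,<t,e>>.
[Paris [laughs clever]]: <<t,<t,e>>,t> applied to <t,<t,e>> yields t.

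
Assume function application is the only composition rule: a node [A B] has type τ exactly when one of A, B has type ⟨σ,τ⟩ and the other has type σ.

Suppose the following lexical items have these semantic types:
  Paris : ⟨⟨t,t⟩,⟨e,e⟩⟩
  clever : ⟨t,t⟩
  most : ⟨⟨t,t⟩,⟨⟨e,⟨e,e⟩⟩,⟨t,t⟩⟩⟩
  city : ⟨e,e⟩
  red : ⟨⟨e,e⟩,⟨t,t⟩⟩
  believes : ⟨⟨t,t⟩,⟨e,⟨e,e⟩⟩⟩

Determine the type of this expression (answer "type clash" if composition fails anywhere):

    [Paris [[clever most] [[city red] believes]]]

[clever most]: ⟨⟨t,t⟩,⟨⟨e,⟨e,e⟩⟩,⟨t,t⟩⟩⟩ applied to ⟨t,t⟩ yields ⟨⟨e,⟨e,e⟩⟩,⟨t,t⟩⟩.
[city red]: ⟨⟨e,e⟩,⟨t,t⟩⟩ applied to ⟨e,e⟩ yields ⟨t,t⟩.
[[city red] believes]: ⟨⟨t,t⟩,⟨e,⟨e,e⟩⟩⟩ applied to ⟨t,t⟩ yields ⟨e,⟨e,e⟩⟩.
[[clever most] [[city red] believes]]: ⟨⟨e,⟨e,e⟩⟩,⟨t,t⟩⟩ applied to ⟨e,⟨e,e⟩⟩ yields ⟨t,t⟩.
[Paris [[clever most] [[city red] believes]]]: ⟨⟨t,t⟩,⟨e,e⟩⟩ applied to ⟨t,t⟩ yields ⟨e,e⟩.

⟨e,e⟩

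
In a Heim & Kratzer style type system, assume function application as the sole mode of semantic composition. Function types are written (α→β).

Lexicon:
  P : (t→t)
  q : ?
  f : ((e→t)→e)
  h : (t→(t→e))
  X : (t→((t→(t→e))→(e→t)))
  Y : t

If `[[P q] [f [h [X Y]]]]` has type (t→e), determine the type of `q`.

[[P q] [f [h [X Y]]]] must have type (t→e). The sister [f [h [X Y]]] has type e; that is not a function onto (t→e), so [P q] must be the functor, of type (e→(t→e)).
[P q] must have type (e→(t→e)). The sister P has type (t→t); that is not a function onto (e→(t→e)), so q must be the functor, of type ((t→t)→(e→(t→e))).

((t→t)→(e→(t→e)))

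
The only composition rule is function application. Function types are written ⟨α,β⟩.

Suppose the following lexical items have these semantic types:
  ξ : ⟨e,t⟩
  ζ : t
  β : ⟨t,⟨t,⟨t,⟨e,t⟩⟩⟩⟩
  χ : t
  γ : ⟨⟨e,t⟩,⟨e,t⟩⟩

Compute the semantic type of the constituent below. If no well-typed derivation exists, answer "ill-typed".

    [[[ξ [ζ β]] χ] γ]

[ζ β] — β of type ⟨t,⟨t,⟨t,⟨e,t⟩⟩⟩⟩ combines with ζ of type t: type ⟨t,⟨t,⟨e,t⟩⟩⟩.
At [ξ [ζ β]]: neither ⟨e,t⟩ nor ⟨t,⟨t,⟨e,t⟩⟩⟩ can take the other as argument; the node is ill-typed.

ill-typed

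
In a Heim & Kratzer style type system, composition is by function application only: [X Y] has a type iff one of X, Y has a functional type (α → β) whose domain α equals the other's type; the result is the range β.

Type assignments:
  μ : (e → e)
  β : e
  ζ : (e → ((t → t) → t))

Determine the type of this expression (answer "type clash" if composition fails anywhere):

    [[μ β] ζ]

((t → t) → t)

[μ β]: functor μ : (e → e), argument β : e; result e.
[[μ β] ζ]: functor ζ : (e → ((t → t) → t)), argument [μ β] : e; result ((t → t) → t).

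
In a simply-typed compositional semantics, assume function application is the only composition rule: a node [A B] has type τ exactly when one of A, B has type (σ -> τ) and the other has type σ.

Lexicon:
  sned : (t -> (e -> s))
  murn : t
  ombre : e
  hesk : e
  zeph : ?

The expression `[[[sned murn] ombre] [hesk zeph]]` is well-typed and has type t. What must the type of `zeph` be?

[[[sned murn] ombre] [hesk zeph]] must have type t. The sister [[sned murn] ombre] has type s; that is not a function onto t, so [hesk zeph] must be the functor, of type (s -> t).
[hesk zeph] must have type (s -> t). The sister hesk has type e; that is not a function onto (s -> t), so zeph must be the functor, of type (e -> (s -> t)).

(e -> (s -> t))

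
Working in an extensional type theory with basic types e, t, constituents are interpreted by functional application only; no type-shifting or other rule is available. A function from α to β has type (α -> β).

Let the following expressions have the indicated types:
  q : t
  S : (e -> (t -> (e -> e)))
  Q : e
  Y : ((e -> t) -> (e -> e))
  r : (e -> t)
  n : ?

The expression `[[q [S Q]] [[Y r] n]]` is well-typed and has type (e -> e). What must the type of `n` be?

For [[q [S Q]] [[Y r] n]] to have type (e -> e) with [q [S Q]] of type (e -> e), [[Y r] n] must be the function: [[Y r] n] : ((e -> e) -> (e -> e)).
For [[Y r] n] to have type ((e -> e) -> (e -> e)) with [Y r] of type (e -> e), n must be the function: n : ((e -> e) -> ((e -> e) -> (e -> e))).

((e -> e) -> ((e -> e) -> (e -> e)))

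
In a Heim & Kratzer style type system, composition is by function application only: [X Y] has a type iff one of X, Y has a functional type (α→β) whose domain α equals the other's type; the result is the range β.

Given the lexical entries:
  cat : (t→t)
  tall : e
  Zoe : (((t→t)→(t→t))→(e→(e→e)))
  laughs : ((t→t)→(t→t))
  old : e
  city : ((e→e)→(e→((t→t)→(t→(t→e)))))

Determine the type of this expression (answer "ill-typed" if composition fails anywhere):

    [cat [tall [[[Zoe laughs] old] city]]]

[Zoe laughs]: (((t→t)→(t→t))→(e→(e→e))) applied to ((t→t)→(t→t)) yields (e→(e→e)).
[[Zoe laughs] old]: (e→(e→e)) applied to e yields (e→e).
[[[Zoe laughs] old] city]: ((e→e)→(e→((t→t)→(t→(t→e))))) applied to (e→e) yields (e→((t→t)→(t→(t→e)))).
[tall [[[Zoe laughs] old] city]]: (e→((t→t)→(t→(t→e)))) applied to e yields ((t→t)→(t→(t→e))).
[cat [tall [[[Zoe laughs] old] city]]]: ((t→t)→(t→(t→e))) applied to (t→t) yields (t→(t→e)).

(t→(t→e))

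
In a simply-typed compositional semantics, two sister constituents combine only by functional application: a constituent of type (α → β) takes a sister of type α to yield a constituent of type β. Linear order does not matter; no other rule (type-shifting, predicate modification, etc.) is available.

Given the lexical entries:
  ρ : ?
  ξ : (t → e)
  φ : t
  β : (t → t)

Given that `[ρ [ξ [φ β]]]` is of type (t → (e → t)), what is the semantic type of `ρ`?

[ρ [ξ [φ β]]] is required to be (t → (e → t)). [ξ [φ β]] : e cannot yield (t → (e → t)) as functor, so ρ : (e → (t → (e → t))).

(e → (t → (e → t)))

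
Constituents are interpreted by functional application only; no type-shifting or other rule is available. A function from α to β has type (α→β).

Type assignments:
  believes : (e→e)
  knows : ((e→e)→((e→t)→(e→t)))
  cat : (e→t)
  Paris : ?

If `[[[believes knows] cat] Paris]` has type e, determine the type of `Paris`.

[[[believes knows] cat] Paris] must have type e. The sister [[believes knows] cat] has type (e→t); that is not a function onto e, so Paris must be the functor, of type ((e→t)→e).

((e→t)→e)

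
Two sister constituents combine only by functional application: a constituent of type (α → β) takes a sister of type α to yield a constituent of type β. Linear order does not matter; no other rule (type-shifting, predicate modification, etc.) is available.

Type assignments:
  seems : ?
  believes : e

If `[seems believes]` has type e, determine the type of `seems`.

At [seems believes] (required: e): believes is e, which is not a function with range e; hence seems is the functor — type (e → e).

(e → e)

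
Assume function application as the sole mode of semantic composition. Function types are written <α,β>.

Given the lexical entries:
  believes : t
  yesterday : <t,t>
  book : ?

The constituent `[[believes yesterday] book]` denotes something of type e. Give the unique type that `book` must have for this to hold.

[[believes yesterday] book] is required to be e. [believes yesterday] : t cannot yield e as functor, so book : <t,e>.

<t,e>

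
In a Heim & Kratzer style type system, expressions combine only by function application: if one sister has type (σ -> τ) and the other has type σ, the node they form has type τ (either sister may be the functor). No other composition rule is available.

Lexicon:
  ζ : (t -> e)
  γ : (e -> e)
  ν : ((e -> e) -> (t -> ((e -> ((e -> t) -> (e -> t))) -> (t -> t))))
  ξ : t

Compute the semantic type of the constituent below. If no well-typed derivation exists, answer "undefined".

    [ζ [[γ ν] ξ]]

[γ ν]: ((e -> e) -> (t -> ((e -> ((e -> t) -> (e -> t))) -> (t -> t)))) applied to (e -> e) yields (t -> ((e -> ((e -> t) -> (e -> t))) -> (t -> t))).
[[γ ν] ξ]: (t -> ((e -> ((e -> t) -> (e -> t))) -> (t -> t))) applied to t yields ((e -> ((e -> t) -> (e -> t))) -> (t -> t)).
[ζ [[γ ν] ξ]]: (t -> e) with ((e -> ((e -> t) -> (e -> t))) -> (t -> t)) — neither is a function whose domain matches the other; composition fails here.

undefined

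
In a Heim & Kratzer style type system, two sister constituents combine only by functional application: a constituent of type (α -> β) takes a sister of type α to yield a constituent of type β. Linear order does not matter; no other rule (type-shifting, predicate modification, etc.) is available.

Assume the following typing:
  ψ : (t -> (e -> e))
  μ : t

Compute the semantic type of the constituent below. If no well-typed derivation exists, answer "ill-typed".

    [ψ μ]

At [ψ μ], ψ : (t -> (e -> e)) takes μ : t, giving (e -> e).

(e -> e)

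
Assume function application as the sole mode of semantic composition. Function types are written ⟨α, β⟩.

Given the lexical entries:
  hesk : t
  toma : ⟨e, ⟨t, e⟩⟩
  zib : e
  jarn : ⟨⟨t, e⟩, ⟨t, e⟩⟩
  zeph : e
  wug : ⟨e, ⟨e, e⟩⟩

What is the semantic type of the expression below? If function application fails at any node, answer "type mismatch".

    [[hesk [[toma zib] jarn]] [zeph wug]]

[toma zib]: ⟨e, ⟨t, e⟩⟩ applied to e yields ⟨t, e⟩.
[[toma zib] jarn]: ⟨⟨t, e⟩, ⟨t, e⟩⟩ applied to ⟨t, e⟩ yields ⟨t, e⟩.
[hesk [[toma zib] jarn]]: ⟨t, e⟩ applied to t yields e.
[zeph wug]: ⟨e, ⟨e, e⟩⟩ applied to e yields ⟨e, e⟩.
[[hesk [[toma zib] jarn]] [zeph wug]]: ⟨e, e⟩ applied to e yields e.

e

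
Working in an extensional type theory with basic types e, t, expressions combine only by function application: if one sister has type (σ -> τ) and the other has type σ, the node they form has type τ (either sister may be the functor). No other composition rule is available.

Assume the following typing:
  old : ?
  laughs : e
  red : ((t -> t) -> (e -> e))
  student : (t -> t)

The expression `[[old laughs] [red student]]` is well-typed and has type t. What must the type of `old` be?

[[old laughs] [red student]] must have type t. The sister [red student] has type (e -> e); that is not a function onto t, so [old laughs] must be the functor, of type ((e -> e) -> t).
[old laughs] must have type ((e -> e) -> t). The sister laughs has type e; that is not a function onto ((e -> e) -> t), so old must be the functor, of type (e -> ((e -> e) -> t)).

(e -> ((e -> e) -> t))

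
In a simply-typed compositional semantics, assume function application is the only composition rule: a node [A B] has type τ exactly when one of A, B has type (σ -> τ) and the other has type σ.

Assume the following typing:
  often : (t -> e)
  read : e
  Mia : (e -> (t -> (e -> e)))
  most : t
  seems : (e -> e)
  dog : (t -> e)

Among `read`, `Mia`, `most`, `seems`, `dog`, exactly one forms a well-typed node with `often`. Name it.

most

read : e — does not combine with often.
Mia : (e -> (t -> (e -> e))) — does not combine with often.
most — combines: often : (t -> e) takes most : t as argument, giving e.
seems : (e -> e) — does not combine with often.
dog : (t -> e) — does not combine with often.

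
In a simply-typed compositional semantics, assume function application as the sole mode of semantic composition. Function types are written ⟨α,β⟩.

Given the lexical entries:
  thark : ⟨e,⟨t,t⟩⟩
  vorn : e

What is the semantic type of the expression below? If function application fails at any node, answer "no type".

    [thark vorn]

⟨t,t⟩

[thark vorn]: thark is ⟨e,⟨t,t⟩⟩, vorn is e; result ⟨t,t⟩.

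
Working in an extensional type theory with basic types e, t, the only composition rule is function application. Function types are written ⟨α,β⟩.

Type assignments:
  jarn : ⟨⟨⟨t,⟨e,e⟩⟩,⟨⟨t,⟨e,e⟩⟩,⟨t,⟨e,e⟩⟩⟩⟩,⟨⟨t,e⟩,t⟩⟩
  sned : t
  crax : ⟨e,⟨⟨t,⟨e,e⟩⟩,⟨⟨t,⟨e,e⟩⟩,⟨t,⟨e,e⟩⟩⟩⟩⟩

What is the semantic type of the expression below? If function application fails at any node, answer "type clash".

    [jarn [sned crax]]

type clash

At [sned crax]: neither t nor ⟨e,⟨⟨t,⟨e,e⟩⟩,⟨⟨t,⟨e,e⟩⟩,⟨t,⟨e,e⟩⟩⟩⟩⟩ can take the other as argument; the node is ill-typed.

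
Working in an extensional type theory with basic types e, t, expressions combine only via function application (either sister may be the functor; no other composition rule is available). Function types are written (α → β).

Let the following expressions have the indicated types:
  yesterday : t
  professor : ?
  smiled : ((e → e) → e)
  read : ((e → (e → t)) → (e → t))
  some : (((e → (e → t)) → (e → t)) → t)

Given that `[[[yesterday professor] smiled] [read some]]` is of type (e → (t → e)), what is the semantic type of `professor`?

(t → (((e → e) → e) → (t → (e → (t → e)))))

For [[[yesterday professor] smiled] [read some]] to have type (e → (t → e)) with [read some] of type t, [[yesterday professor] smiled] must be the function: [[yesterday professor] smiled] : (t → (e → (t → e))).
For [[yesterday professor] smiled] to have type (t → (e → (t → e))) with smiled of type ((e → e) → e), [yesterday professor] must be the function: [yesterday professor] : (((e → e) → e) → (t → (e → (t → e)))).
For [yesterday professor] to have type (((e → e) → e) → (t → (e → (t → e)))) with yesterday of type t, professor must be the function: professor : (t → (((e → e) → e) → (t → (e → (t → e))))).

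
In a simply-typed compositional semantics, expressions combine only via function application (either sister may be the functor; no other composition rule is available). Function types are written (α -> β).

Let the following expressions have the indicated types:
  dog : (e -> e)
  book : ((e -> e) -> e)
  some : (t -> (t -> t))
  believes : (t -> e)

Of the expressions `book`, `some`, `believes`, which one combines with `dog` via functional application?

book

book — combines: book : ((e -> e) -> e) takes dog : (e -> e) as argument, giving e.
some : (t -> (t -> t)) — does not combine with dog.
believes : (t -> e) — does not combine with dog.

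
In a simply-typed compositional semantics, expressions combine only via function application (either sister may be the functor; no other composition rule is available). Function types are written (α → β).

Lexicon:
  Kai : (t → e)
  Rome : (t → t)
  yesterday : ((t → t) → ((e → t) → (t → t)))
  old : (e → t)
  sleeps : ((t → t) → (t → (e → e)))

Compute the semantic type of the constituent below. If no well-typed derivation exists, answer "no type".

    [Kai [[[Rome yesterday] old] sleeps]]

no type

At [Rome yesterday], yesterday : ((t → t) → ((e → t) → (t → t))) takes Rome : (t → t), giving ((e → t) → (t → t)).
At [[Rome yesterday] old], [Rome yesterday] : ((e → t) → (t → t)) takes old : (e → t), giving (t → t).
At [[[Rome yesterday] old] sleeps], sleeps : ((t → t) → (t → (e → e))) takes [[Rome yesterday] old] : (t → t), giving (t → (e → e)).
At [Kai [[[Rome yesterday] old] sleeps]]: neither (t → e) nor (t → (e → e)) can take the other as argument; the node is ill-typed.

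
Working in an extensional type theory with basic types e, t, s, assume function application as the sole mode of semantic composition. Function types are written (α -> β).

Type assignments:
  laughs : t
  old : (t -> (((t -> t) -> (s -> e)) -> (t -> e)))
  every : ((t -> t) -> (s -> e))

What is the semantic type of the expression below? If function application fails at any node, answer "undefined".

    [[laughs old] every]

(t -> e)

[laughs old]: (t -> (((t -> t) -> (s -> e)) -> (t -> e))) applied to t yields (((t -> t) -> (s -> e)) -> (t -> e)).
[[laughs old] every]: (((t -> t) -> (s -> e)) -> (t -> e)) applied to ((t -> t) -> (s -> e)) yields (t -> e).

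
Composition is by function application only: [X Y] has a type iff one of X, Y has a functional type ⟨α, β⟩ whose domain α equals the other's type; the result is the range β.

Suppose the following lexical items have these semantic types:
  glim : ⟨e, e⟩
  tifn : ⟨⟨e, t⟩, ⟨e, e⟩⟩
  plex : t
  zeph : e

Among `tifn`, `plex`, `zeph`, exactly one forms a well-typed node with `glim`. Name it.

tifn : ⟨⟨e, t⟩, ⟨e, e⟩⟩ — does not combine with glim.
plex : t — does not combine with glim.
zeph — combines: glim : ⟨e, e⟩ takes zeph : e as argument, giving e.

zeph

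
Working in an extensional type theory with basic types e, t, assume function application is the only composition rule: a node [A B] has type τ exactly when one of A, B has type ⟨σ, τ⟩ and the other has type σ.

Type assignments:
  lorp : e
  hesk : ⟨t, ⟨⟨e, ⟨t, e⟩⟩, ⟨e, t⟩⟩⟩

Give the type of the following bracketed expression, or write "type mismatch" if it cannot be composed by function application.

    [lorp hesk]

type mismatch

[lorp hesk]: e and ⟨t, ⟨⟨e, ⟨t, e⟩⟩, ⟨e, t⟩⟩⟩ cannot combine by function application — type clash.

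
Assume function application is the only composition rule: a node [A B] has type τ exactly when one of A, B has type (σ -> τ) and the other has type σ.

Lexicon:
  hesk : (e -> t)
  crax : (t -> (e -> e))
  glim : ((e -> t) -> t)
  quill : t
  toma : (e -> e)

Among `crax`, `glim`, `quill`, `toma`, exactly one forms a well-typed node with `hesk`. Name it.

glim

crax : (t -> (e -> e)) — does not combine with hesk.
glim — combines: glim : ((e -> t) -> t) takes hesk : (e -> t) as argument, giving t.
quill : t — does not combine with hesk.
toma : (e -> e) — does not combine with hesk.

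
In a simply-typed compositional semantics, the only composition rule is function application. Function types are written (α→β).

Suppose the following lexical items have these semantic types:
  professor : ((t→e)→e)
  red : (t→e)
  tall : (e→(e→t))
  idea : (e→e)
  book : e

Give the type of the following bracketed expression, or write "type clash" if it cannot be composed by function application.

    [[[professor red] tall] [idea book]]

[professor red]: functor professor : ((t→e)→e), argument red : (t→e); result e.
[[professor red] tall]: functor tall : (e→(e→t)), argument [professor red] : e; result (e→t).
[idea book]: functor idea : (e→e), argument book : e; result e.
[[[professor red] tall] [idea book]]: functor [[professor red] tall] : (e→t), argument [idea book] : e; result t.

t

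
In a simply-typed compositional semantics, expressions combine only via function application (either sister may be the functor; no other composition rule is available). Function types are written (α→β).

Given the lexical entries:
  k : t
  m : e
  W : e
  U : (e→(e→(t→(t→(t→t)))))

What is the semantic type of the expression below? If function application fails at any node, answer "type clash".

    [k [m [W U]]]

[W U]: U is (e→(e→(t→(t→(t→t))))), W is e; result (e→(t→(t→(t→t)))).
[m [W U]]: [W U] is (e→(t→(t→(t→t)))), m is e; result (t→(t→(t→t))).
[k [m [W U]]]: [m [W U]] is (t→(t→(t→t))), k is t; result (t→(t→t)).

(t→(t→t))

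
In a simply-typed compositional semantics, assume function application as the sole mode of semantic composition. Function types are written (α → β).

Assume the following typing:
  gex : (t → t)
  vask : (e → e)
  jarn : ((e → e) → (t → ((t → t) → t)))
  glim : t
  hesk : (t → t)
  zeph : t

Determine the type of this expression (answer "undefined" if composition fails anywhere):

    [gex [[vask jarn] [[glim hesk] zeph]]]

undefined

At [vask jarn], jarn : ((e → e) → (t → ((t → t) → t))) takes vask : (e → e), giving (t → ((t → t) → t)).
At [glim hesk], hesk : (t → t) takes glim : t, giving t.
[[glim hesk] zeph]: t and t cannot combine by function application — type clash.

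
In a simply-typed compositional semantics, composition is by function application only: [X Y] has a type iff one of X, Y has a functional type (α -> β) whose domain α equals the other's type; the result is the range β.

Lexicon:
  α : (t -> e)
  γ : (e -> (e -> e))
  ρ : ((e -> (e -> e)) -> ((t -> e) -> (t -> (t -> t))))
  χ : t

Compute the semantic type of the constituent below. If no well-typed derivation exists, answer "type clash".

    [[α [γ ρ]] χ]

(t -> t)

[γ ρ] — ρ of type ((e -> (e -> e)) -> ((t -> e) -> (t -> (t -> t)))) combines with γ of type (e -> (e -> e)): type ((t -> e) -> (t -> (t -> t))).
[α [γ ρ]] — [γ ρ] of type ((t -> e) -> (t -> (t -> t))) combines with α of type (t -> e): type (t -> (t -> t)).
[[α [γ ρ]] χ] — [α [γ ρ]] of type (t -> (t -> t)) combines with χ of type t: type (t -> t).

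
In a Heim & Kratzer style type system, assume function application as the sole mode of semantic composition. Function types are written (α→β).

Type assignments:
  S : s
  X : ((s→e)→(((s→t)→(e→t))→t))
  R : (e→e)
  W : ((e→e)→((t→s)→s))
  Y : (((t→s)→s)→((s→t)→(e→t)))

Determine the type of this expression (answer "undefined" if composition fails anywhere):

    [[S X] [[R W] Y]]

undefined

At [S X]: neither s nor ((s→e)→(((s→t)→(e→t))→t)) can take the other as argument; the node is ill-typed.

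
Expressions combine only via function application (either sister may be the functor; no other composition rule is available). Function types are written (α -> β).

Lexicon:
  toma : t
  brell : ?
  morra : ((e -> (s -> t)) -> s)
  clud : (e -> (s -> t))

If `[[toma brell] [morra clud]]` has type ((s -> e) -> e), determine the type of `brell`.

For [[toma brell] [morra clud]] to have type ((s -> e) -> e) with [morra clud] of type s, [toma brell] must be the function: [toma brell] : (s -> ((s -> e) -> e)).
For [toma brell] to have type (s -> ((s -> e) -> e)) with toma of type t, brell must be the function: brell : (t -> (s -> ((s -> e) -> e))).

(t -> (s -> ((s -> e) -> e)))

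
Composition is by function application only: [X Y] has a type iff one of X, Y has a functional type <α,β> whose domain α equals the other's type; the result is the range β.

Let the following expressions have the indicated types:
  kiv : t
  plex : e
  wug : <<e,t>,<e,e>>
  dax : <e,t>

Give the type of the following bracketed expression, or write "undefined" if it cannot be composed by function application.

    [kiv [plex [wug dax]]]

undefined

[wug dax]: <<e,t>,<e,e>> applied to <e,t> yields <e,e>.
[plex [wug dax]]: <e,e> applied to e yields e.
[kiv [plex [wug dax]]]: t with e — neither is a function whose domain matches the other; composition fails here.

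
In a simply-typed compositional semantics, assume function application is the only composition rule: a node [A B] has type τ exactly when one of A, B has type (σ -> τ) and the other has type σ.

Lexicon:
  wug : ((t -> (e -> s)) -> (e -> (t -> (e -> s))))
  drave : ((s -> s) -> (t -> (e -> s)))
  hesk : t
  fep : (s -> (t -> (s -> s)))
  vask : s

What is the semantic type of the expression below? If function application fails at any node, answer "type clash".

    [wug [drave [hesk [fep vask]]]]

[fep vask]: functor fep : (s -> (t -> (s -> s))), argument vask : s; result (t -> (s -> s)).
[hesk [fep vask]]: functor [fep vask] : (t -> (s -> s)), argument hesk : t; result (s -> s).
[drave [hesk [fep vask]]]: functor drave : ((s -> s) -> (t -> (e -> s))), argument [hesk [fep vask]] : (s -> s); result (t -> (e -> s)).
[wug [drave [hesk [fep vask]]]]: functor wug : ((t -> (e -> s)) -> (e -> (t -> (e -> s)))), argument [drave [hesk [fep vask]]] : (t -> (e -> s)); result (e -> (t -> (e -> s))).

(e -> (t -> (e -> s)))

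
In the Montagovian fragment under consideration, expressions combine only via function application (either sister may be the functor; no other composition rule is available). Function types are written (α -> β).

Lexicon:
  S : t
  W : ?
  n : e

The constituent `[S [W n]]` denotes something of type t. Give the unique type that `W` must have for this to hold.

[S [W n]] must have type t. The sister S has type t; that is not a function onto t, so [W n] must be the functor, of type (t -> t).
[W n] must have type (t -> t). The sister n has type e; that is not a function onto (t -> t), so W must be the functor, of type (e -> (t -> t)).

(e -> (t -> t))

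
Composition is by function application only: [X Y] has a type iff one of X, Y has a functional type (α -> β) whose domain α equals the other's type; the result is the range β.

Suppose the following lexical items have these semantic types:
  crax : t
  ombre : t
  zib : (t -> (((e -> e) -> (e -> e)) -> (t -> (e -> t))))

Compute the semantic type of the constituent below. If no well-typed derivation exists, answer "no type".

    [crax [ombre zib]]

no type

[ombre zib]: functor zib : (t -> (((e -> e) -> (e -> e)) -> (t -> (e -> t)))), argument ombre : t; result (((e -> e) -> (e -> e)) -> (t -> (e -> t))).
[crax [ombre zib]]: t with (((e -> e) -> (e -> e)) -> (t -> (e -> t))) — neither is a function whose domain matches the other; composition fails here.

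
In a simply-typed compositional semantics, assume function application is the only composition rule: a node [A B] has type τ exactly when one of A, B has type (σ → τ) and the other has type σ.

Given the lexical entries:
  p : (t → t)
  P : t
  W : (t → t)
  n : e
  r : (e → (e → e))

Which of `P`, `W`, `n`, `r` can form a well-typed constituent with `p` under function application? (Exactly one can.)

P — combines: p : (t → t) takes P : t as argument, giving t.
W : (t → t) — does not combine with p.
n : e — does not combine with p.
r : (e → (e → e)) — does not combine with p.

P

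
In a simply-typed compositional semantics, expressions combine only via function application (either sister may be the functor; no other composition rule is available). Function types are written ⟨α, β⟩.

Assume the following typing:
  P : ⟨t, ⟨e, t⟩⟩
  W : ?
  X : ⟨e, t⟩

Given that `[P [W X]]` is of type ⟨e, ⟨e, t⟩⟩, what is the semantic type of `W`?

For [P [W X]] to have type ⟨e, ⟨e, t⟩⟩ with P of type ⟨t, ⟨e, t⟩⟩, [W X] must be the function: [W X] : ⟨⟨t, ⟨e, t⟩⟩, ⟨e, ⟨e, t⟩⟩⟩.
For [W X] to have type ⟨⟨t, ⟨e, t⟩⟩, ⟨e, ⟨e, t⟩⟩⟩ with X of type ⟨e, t⟩, W must be the function: W : ⟨⟨e, t⟩, ⟨⟨t, ⟨e, t⟩⟩, ⟨e, ⟨e, t⟩⟩⟩⟩.

⟨⟨e, t⟩, ⟨⟨t, ⟨e, t⟩⟩, ⟨e, ⟨e, t⟩⟩⟩⟩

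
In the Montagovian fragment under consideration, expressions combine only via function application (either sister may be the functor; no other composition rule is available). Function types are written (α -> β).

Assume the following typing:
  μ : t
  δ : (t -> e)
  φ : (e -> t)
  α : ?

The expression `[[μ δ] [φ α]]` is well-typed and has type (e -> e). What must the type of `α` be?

((e -> t) -> (e -> (e -> e)))

At [[μ δ] [φ α]] (required: (e -> e)): [μ δ] is e, which is not a function with range (e -> e); hence [φ α] is the functor — type (e -> (e -> e)).
At [φ α] (required: (e -> (e -> e))): φ is (e -> t), which is not a function with range (e -> (e -> e)); hence α is the functor — type ((e -> t) -> (e -> (e -> e))).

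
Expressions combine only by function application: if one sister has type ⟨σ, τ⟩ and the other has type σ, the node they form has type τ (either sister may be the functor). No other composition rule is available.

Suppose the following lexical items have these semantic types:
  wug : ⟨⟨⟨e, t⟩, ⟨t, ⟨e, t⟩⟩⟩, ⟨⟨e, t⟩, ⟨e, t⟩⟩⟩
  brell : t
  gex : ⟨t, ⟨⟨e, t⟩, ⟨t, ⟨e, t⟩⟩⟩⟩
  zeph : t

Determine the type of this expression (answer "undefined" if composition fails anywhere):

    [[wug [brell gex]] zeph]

[brell gex] — gex of type ⟨t, ⟨⟨e, t⟩, ⟨t, ⟨e, t⟩⟩⟩⟩ combines with brell of type t: type ⟨⟨e, t⟩, ⟨t, ⟨e, t⟩⟩⟩.
[wug [brell gex]] — wug of type ⟨⟨⟨e, t⟩, ⟨t, ⟨e, t⟩⟩⟩, ⟨⟨e, t⟩, ⟨e, t⟩⟩⟩ combines with [brell gex] of type ⟨⟨e, t⟩, ⟨t, ⟨e, t⟩⟩⟩: type ⟨⟨e, t⟩, ⟨e, t⟩⟩.
[[wug [brell gex]] zeph]: ⟨⟨e, t⟩, ⟨e, t⟩⟩ and t cannot combine by function application — type clash.

undefined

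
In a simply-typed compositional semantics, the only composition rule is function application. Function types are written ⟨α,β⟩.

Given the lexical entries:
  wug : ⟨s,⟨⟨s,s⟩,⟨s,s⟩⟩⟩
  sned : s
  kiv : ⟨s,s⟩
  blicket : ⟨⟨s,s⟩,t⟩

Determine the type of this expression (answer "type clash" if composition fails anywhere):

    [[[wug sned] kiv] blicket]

t

[wug sned]: functor wug : ⟨s,⟨⟨s,s⟩,⟨s,s⟩⟩⟩, argument sned : s; result ⟨⟨s,s⟩,⟨s,s⟩⟩.
[[wug sned] kiv]: functor [wug sned] : ⟨⟨s,s⟩,⟨s,s⟩⟩, argument kiv : ⟨s,s⟩; result ⟨s,s⟩.
[[[wug sned] kiv] blicket]: functor blicket : ⟨⟨s,s⟩,t⟩, argument [[wug sned] kiv] : ⟨s,s⟩; result t.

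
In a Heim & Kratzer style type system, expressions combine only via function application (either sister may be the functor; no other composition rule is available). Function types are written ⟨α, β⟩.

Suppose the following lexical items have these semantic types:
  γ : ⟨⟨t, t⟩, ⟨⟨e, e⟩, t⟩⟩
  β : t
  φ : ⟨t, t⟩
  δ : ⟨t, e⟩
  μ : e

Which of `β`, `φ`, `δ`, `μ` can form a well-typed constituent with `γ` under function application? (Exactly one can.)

φ

β : t — does not combine with γ.
φ — combines: γ : ⟨⟨t, t⟩, ⟨⟨e, e⟩, t⟩⟩ takes φ : ⟨t, t⟩ as argument, giving ⟨⟨e, e⟩, t⟩.
δ : ⟨t, e⟩ — does not combine with γ.
μ : e — does not combine with γ.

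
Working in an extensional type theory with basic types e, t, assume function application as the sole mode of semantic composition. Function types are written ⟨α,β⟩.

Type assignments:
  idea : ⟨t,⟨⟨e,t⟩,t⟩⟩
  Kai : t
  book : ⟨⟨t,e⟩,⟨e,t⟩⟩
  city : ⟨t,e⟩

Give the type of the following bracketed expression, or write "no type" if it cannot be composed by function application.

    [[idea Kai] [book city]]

t

[idea Kai]: ⟨t,⟨⟨e,t⟩,t⟩⟩ applied to t yields ⟨⟨e,t⟩,t⟩.
[book city]: ⟨⟨t,e⟩,⟨e,t⟩⟩ applied to ⟨t,e⟩ yields ⟨e,t⟩.
[[idea Kai] [book city]]: ⟨⟨e,t⟩,t⟩ applied to ⟨e,t⟩ yields t.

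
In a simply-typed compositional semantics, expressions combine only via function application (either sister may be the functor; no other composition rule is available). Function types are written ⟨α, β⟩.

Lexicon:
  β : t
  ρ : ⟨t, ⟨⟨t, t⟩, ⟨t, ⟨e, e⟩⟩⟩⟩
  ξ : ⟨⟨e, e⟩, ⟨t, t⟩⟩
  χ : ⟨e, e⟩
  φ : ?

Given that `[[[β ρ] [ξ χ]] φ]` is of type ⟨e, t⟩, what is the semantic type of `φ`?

⟨⟨t, ⟨e, e⟩⟩, ⟨e, t⟩⟩

For [[[β ρ] [ξ χ]] φ] to have type ⟨e, t⟩ with [[β ρ] [ξ χ]] of type ⟨t, ⟨e, e⟩⟩, φ must be the function: φ : ⟨⟨t, ⟨e, e⟩⟩, ⟨e, t⟩⟩.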